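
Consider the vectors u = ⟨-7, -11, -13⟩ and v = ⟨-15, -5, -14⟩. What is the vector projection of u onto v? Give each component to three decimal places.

(-11.502, -3.834, -10.735)

u · v = (-7)·(-15) + (-11)·(-5) + (-13)·(-14) = 105 + 55 + 182 = 342
|v|² = 225 + 25 + 196 = 446
proj_v u = (342/446) · (-15, -5, -14) ≈ (-11.502, -3.834, -10.735)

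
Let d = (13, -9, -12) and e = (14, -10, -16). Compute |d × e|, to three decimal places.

46.819

i: (-9)·(-16) - (-12)·(-10) = 144 - 120 = 24
j: (-12)·14 - 13·(-16) = -168 - (-208) = 40
k: 13·(-10) - (-9)·14 = -130 - (-126) = -4
d × e = (24, 40, -4)
|d × e| = √(24² + 40² + (-4)²) = √2192 ≈ 46.8188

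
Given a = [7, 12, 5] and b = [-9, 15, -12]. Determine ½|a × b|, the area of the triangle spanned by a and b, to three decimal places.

i: 12·(-12) - 5·15 = -144 - 75 = -219
j: 5·(-9) - 7·(-12) = -45 - (-84) = 39
k: 7·15 - 12·(-9) = 105 - (-108) = 213
a × b = (-219, 39, 213)
|a × b| = √((-219)² + 39² + 213²) = √94851 ≈ 307.9789
area = ½ · 307.9789 ≈ 153.989

153.989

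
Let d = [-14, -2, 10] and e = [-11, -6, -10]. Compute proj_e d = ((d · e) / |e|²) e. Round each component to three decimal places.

(-2.825, -1.541, -2.568)

d · e = (-14)·(-11) + (-2)·(-6) + 10·(-10) = 154 + 12 - 100 = 66
|e|² = 121 + 36 + 100 = 257
proj_e d = (66/257) · (-11, -6, -10) ≈ (-2.825, -1.541, -2.568)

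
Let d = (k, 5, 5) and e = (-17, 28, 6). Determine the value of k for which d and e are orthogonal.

d · e = k·(-17) + 5·28 + 5·6 = 170 - 17k
Set equal to 0: -17k = -170, so k = 10.

10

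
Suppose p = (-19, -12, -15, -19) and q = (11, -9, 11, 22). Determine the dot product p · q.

p · q = (-19)·11 + (-12)·(-9) + (-15)·11 + (-19)·22 = -209 + 108 - 165 - 418 = -684

-684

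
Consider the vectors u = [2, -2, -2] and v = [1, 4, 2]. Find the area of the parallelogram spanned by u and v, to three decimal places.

i: (-2)·2 - (-2)·4 = -4 - (-8) = 4
j: (-2)·1 - 2·2 = -2 - 4 = -6
k: 2·4 - (-2)·1 = 8 - (-2) = 10
u × v = (4, -6, 10)
|u × v| = √(4² + (-6)² + 10²) = √152 ≈ 12.3288

12.329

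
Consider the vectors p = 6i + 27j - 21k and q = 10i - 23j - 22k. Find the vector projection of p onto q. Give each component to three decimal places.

(-0.889, 2.046, 1.957)

p · q = 6·10 + 27·(-23) + (-21)·(-22) = 60 - 621 + 462 = -99
|q|² = 100 + 529 + 484 = 1113
proj_q p = (-99/1113) · (10, -23, -22) ≈ (-0.889, 2.046, 1.957)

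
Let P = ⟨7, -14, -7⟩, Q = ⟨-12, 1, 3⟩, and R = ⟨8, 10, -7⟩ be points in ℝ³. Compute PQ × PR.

(-240, 10, -471)

PQ = (-19, 15, 10)
PR = (1, 24, 0)
i: 15·0 - 10·24 = 0 - 240 = -240
j: 10·1 - (-19)·0 = 10 - 0 = 10
k: (-19)·24 - 15·1 = -456 - 15 = -471
PQ × PR = (-240, 10, -471)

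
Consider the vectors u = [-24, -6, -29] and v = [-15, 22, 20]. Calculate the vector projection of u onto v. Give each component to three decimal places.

u · v = (-24)·(-15) + (-6)·22 + (-29)·20 = 360 - 132 - 580 = -352
|v|² = 225 + 484 + 400 = 1109
proj_v u = (-352/1109) · (-15, 22, 20) ≈ (4.761, -6.983, -6.348)

(4.761, -6.983, -6.348)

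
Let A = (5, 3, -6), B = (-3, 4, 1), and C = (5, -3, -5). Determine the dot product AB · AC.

AB = B − A = (-8, 1, 7)
AC = C − A = (0, -6, 1)
AB · AC = (-8)·0 + 1·(-6) + 7·1 = 0 - 6 + 7 = 1

1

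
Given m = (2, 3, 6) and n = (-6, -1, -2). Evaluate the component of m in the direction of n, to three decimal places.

m · n = 2·(-6) + 3·(-1) + 6·(-2) = -12 - 3 - 12 = -27
|n| = √(36 + 1 + 4) = √41 ≈ 6.4031
comp_n m = -27 / √41 ≈ -4.217

-4.217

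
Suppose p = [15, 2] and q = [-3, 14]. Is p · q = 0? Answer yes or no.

p · q = 15·(-3) + 2·14 = -45 + 28 = -17
Nonzero, so the vectors are not orthogonal.

no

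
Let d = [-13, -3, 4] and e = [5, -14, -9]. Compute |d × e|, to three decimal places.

i: (-3)·(-9) - 4·(-14) = 27 - (-56) = 83
j: 4·5 - (-13)·(-9) = 20 - 117 = -97
k: (-13)·(-14) - (-3)·5 = 182 - (-15) = 197
d × e = (83, -97, 197)
|d × e| = √(83² + (-97)² + 197²) = √55107 ≈ 234.7488

234.749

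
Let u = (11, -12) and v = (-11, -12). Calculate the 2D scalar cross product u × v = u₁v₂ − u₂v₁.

-264

11·(-12) - (-12)·(-11) = -132 - 132 = -264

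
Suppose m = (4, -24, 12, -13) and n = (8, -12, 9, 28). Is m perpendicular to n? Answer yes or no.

m · n = 4·8 + (-24)·(-12) + 12·9 + (-13)·28 = 32 + 288 + 108 - 364 = 64
Nonzero, so the vectors are not orthogonal.

no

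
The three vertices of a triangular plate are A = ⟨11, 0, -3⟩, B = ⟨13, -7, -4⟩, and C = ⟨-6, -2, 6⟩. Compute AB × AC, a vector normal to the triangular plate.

AB = (2, -7, -1)
AC = (-17, -2, 9)
i: (-7)·9 - (-1)·(-2) = -63 - 2 = -65
j: (-1)·(-17) - 2·9 = 17 - 18 = -1
k: 2·(-2) - (-7)·(-17) = -4 - 119 = -123
AB × AC = (-65, -1, -123)

(-65, -1, -123)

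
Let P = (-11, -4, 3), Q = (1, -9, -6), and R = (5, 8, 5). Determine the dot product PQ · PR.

114

PQ = Q − P = (12, -5, -9)
PR = R − P = (16, 12, 2)
PQ · PR = 12·16 + (-5)·12 + (-9)·2 = 192 - 60 - 18 = 114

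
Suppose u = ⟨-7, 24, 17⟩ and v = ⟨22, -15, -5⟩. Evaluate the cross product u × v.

i: 24·(-5) - 17·(-15) = -120 - (-255) = 135
j: 17·22 - (-7)·(-5) = 374 - 35 = 339
k: (-7)·(-15) - 24·22 = 105 - 528 = -423
u × v = (135, 339, -423)

(135, 339, -423)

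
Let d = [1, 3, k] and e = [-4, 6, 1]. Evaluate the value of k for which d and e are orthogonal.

-14

d · e = 1·(-4) + 3·6 + k·1 = 14 + 1k
Set equal to 0: 1k = -14, so k = -14.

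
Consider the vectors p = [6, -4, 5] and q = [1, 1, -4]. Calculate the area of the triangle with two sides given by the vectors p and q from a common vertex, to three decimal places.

i: (-4)·(-4) - 5·1 = 16 - 5 = 11
j: 5·1 - 6·(-4) = 5 - (-24) = 29
k: 6·1 - (-4)·1 = 6 - (-4) = 10
p × q = (11, 29, 10)
|p × q| = √(11² + 29² + 10²) = √1062 ≈ 32.5883
area = ½ · 32.5883 ≈ 16.294

16.294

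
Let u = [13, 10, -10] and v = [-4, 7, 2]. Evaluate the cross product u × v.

i: 10·2 - (-10)·7 = 20 - (-70) = 90
j: (-10)·(-4) - 13·2 = 40 - 26 = 14
k: 13·7 - 10·(-4) = 91 - (-40) = 131
u × v = (90, 14, 131)

(90, 14, 131)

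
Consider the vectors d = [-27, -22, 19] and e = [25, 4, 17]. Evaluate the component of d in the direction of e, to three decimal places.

-14.428

d · e = (-27)·25 + (-22)·4 + 19·17 = -675 - 88 + 323 = -440
|e| = √(625 + 16 + 289) = √930 ≈ 30.4959
comp_e d = -440 / √930 ≈ -14.428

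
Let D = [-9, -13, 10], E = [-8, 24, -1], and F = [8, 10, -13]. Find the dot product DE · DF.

DE = E − D = (1, 37, -11)
DF = F − D = (17, 23, -23)
DE · DF = 1·17 + 37·23 + (-11)·(-23) = 17 + 851 + 253 = 1121

1121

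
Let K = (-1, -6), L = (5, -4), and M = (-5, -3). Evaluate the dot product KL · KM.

-18

KL = L − K = (6, 2)
KM = M − K = (-4, 3)
KL · KM = 6·(-4) + 2·3 = -24 + 6 = -18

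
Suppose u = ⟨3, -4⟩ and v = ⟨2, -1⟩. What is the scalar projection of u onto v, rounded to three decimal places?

4.472

u · v = 3·2 + (-4)·(-1) = 6 + 4 = 10
|v| = √(4 + 1) = √5 ≈ 2.2361
comp_v u = 10 / √5 ≈ 4.472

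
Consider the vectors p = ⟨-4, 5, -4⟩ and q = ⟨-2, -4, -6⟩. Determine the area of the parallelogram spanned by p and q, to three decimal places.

i: 5·(-6) - (-4)·(-4) = -30 - 16 = -46
j: (-4)·(-2) - (-4)·(-6) = 8 - 24 = -16
k: (-4)·(-4) - 5·(-2) = 16 - (-10) = 26
p × q = (-46, -16, 26)
|p × q| = √((-46)² + (-16)² + 26²) = √3048 ≈ 55.2087

55.209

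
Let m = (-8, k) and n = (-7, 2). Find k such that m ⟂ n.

m · n = (-8)·(-7) + k·2 = 56 + 2k
Set equal to 0: 2k = -56, so k = -28.

-28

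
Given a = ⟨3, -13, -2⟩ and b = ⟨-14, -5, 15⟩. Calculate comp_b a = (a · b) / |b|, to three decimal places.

a · b = 3·(-14) + (-13)·(-5) + (-2)·15 = -42 + 65 - 30 = -7
|b| = √(196 + 25 + 225) = √446 ≈ 21.1187
comp_b a = -7 / √446 ≈ -0.331

-0.331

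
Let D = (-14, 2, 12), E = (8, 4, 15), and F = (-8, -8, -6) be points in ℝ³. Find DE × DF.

DE = (22, 2, 3)
DF = (6, -10, -18)
i: 2·(-18) - 3·(-10) = -36 - (-30) = -6
j: 3·6 - 22·(-18) = 18 - (-396) = 414
k: 22·(-10) - 2·6 = -220 - 12 = -232
DE × DF = (-6, 414, -232)

(-6, 414, -232)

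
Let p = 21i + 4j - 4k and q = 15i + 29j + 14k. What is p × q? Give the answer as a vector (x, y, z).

(172, -354, 549)

i: 4·14 - (-4)·29 = 56 - (-116) = 172
j: (-4)·15 - 21·14 = -60 - 294 = -354
k: 21·29 - 4·15 = 609 - 60 = 549
p × q = (172, -354, 549)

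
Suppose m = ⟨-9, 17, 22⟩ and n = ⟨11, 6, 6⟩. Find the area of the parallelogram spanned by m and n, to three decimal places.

i: 17·6 - 22·6 = 102 - 132 = -30
j: 22·11 - (-9)·6 = 242 - (-54) = 296
k: (-9)·6 - 17·11 = -54 - 187 = -241
m × n = (-30, 296, -241)
|m × n| = √((-30)² + 296² + (-241)²) = √146597 ≈ 382.8799

382.880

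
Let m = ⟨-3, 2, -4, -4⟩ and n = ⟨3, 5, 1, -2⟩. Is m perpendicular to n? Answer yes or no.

no

m · n = (-3)·3 + 2·5 + (-4)·1 + (-4)·(-2) = -9 + 10 - 4 + 8 = 5
Nonzero, so the vectors are not orthogonal.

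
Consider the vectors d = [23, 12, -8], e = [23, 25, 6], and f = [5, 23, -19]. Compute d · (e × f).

-11727

e × f:
i: 25·(-19) - 6·23 = -475 - 138 = -613
j: 6·5 - 23·(-19) = 30 - (-437) = 467
k: 23·23 - 25·5 = 529 - 125 = 404
e × f = (-613, 467, 404)
d · (e × f) = 23·(-613) + 12·467 + (-8)·404 = -14099 + 5604 - 3232 = -11727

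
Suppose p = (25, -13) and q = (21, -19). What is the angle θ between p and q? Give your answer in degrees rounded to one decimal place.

14.7

p · q = 25·21 + (-13)·(-19) = 525 + 247 = 772
|p|² = 625 + 169 = 794,  |p| = √794 ≈ 28.178006
|q|² = 441 + 361 = 802,  |q| = √802 ≈ 28.319605
cos θ = 772 / (28.178006 · 28.319605) ≈ 0.96743
θ = arccos(0.96743) ≈ 14.7°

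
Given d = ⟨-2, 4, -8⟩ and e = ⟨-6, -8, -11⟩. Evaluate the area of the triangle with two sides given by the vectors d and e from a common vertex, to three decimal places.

i: 4·(-11) - (-8)·(-8) = -44 - 64 = -108
j: (-8)·(-6) - (-2)·(-11) = 48 - 22 = 26
k: (-2)·(-8) - 4·(-6) = 16 - (-24) = 40
d × e = (-108, 26, 40)
|d × e| = √((-108)² + 26² + 40²) = √13940 ≈ 118.0678
area = ½ · 118.0678 ≈ 59.034

59.034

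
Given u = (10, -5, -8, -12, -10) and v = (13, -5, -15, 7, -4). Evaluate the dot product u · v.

u · v = 10·13 + (-5)·(-5) + (-8)·(-15) + (-12)·7 + (-10)·(-4) = 130 + 25 + 120 - 84 + 40 = 231

231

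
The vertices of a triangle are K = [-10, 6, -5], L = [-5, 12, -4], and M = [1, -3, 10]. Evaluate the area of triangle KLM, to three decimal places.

80.960

KL = (5, 6, 1),  KM = (11, -9, 15)
i: 6·15 - 1·(-9) = 90 - (-9) = 99
j: 1·11 - 5·15 = 11 - 75 = -64
k: 5·(-9) - 6·11 = -45 - 66 = -111
KL × KM = (99, -64, -111)
|KL × KM| = √26218 ≈ 161.9197
area = ½ · 161.9197 ≈ 80.960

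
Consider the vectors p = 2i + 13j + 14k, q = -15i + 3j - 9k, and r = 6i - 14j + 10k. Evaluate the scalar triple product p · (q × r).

3744

q × r:
i: 3·10 - (-9)·(-14) = 30 - 126 = -96
j: (-9)·6 - (-15)·10 = -54 - (-150) = 96
k: (-15)·(-14) - 3·6 = 210 - 18 = 192
q × r = (-96, 96, 192)
p · (q × r) = 2·(-96) + 13·96 + 14·192 = -192 + 1248 + 2688 = 3744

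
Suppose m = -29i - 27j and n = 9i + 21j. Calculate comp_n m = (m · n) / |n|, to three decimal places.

-36.241

m · n = (-29)·9 + (-27)·21 = -261 - 567 = -828
|n| = √(81 + 441) = √522 ≈ 22.8473
comp_n m = -828 / √522 ≈ -36.241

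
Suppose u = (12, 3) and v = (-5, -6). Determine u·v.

-78

u · v = 12·(-5) + 3·(-6) = -60 - 18 = -78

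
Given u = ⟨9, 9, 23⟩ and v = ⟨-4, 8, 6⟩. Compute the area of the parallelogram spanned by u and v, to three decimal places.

223.338

i: 9·6 - 23·8 = 54 - 184 = -130
j: 23·(-4) - 9·6 = -92 - 54 = -146
k: 9·8 - 9·(-4) = 72 - (-36) = 108
u × v = (-130, -146, 108)
|u × v| = √((-130)² + (-146)² + 108²) = √49880 ≈ 223.3383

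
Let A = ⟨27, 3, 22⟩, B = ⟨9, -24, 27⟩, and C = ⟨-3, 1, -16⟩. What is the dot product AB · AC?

AB = B − A = (-18, -27, 5)
AC = C − A = (-30, -2, -38)
AB · AC = (-18)·(-30) + (-27)·(-2) + 5·(-38) = 540 + 54 - 190 = 404

404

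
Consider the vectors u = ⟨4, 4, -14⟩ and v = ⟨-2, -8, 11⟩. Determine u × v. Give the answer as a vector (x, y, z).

i: 4·11 - (-14)·(-8) = 44 - 112 = -68
j: (-14)·(-2) - 4·11 = 28 - 44 = -16
k: 4·(-8) - 4·(-2) = -32 - (-8) = -24
u × v = (-68, -16, -24)

(-68, -16, -24)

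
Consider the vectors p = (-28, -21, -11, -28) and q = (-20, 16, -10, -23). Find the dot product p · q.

p · q = (-28)·(-20) + (-21)·16 + (-11)·(-10) + (-28)·(-23) = 560 - 336 + 110 + 644 = 978

978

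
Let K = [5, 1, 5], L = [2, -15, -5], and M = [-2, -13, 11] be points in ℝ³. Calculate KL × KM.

(-236, 88, -70)

KL = (-3, -16, -10)
KM = (-7, -14, 6)
i: (-16)·6 - (-10)·(-14) = -96 - 140 = -236
j: (-10)·(-7) - (-3)·6 = 70 - (-18) = 88
k: (-3)·(-14) - (-16)·(-7) = 42 - 112 = -70
KL × KM = (-236, 88, -70)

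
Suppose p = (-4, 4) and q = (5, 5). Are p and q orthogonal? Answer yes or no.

yes

p · q = (-4)·5 + 4·5 = -20 + 20 = 0
Zero, so the vectors are orthogonal.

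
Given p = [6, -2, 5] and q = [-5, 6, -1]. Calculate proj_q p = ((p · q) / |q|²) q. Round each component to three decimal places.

p · q = 6·(-5) + (-2)·6 + 5·(-1) = -30 - 12 - 5 = -47
|q|² = 25 + 36 + 1 = 62
proj_q p = (-47/62) · (-5, 6, -1) ≈ (3.790, -4.548, 0.758)

(3.790, -4.548, 0.758)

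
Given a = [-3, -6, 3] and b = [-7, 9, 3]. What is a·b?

a · b = (-3)·(-7) + (-6)·9 + 3·3 = 21 - 54 + 9 = -24

-24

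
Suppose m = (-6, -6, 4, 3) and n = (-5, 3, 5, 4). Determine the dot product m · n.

m · n = (-6)·(-5) + (-6)·3 + 4·5 + 3·4 = 30 - 18 + 20 + 12 = 44

44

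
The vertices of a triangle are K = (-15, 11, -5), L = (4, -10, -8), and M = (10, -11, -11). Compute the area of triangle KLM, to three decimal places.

KL = (19, -21, -3),  KM = (25, -22, -6)
i: (-21)·(-6) - (-3)·(-22) = 126 - 66 = 60
j: (-3)·25 - 19·(-6) = -75 - (-114) = 39
k: 19·(-22) - (-21)·25 = -418 - (-525) = 107
KL × KM = (60, 39, 107)
|KL × KM| = √16570 ≈ 128.7245
area = ½ · 128.7245 ≈ 64.362

64.362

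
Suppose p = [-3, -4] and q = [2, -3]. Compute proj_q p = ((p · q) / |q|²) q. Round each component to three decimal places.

p · q = (-3)·2 + (-4)·(-3) = -6 + 12 = 6
|q|² = 4 + 9 = 13
proj_q p = (6/13) · (2, -3) ≈ (0.923, -1.385)

(0.923, -1.385)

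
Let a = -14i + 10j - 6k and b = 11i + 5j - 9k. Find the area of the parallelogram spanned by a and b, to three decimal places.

269.933

i: 10·(-9) - (-6)·5 = -90 - (-30) = -60
j: (-6)·11 - (-14)·(-9) = -66 - 126 = -192
k: (-14)·5 - 10·11 = -70 - 110 = -180
a × b = (-60, -192, -180)
|a × b| = √((-60)² + (-192)² + (-180)²) = √72864 ≈ 269.9333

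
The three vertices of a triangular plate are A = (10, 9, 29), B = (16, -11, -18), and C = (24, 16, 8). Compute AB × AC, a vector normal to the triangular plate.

(749, -532, 322)

AB = (6, -20, -47)
AC = (14, 7, -21)
i: (-20)·(-21) - (-47)·7 = 420 - (-329) = 749
j: (-47)·14 - 6·(-21) = -658 - (-126) = -532
k: 6·7 - (-20)·14 = 42 - (-280) = 322
AB × AC = (749, -532, 322)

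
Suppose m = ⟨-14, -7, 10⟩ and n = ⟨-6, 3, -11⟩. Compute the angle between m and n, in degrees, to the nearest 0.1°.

m · n = (-14)·(-6) + (-7)·3 + 10·(-11) = 84 - 21 - 110 = -47
|m|² = 196 + 49 + 100 = 345,  |m| = √345 ≈ 18.574176
|n|² = 36 + 9 + 121 = 166,  |n| = √166 ≈ 12.884099
cos θ = -47 / (18.574176 · 12.884099) ≈ -0.19640
θ = arccos(-0.19640) ≈ 101.3°

101.3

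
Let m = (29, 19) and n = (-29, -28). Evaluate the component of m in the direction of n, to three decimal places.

m · n = 29·(-29) + 19·(-28) = -841 - 532 = -1373
|n| = √(841 + 784) = √1625 ≈ 40.3113
comp_n m = -1373 / √1625 ≈ -34.060

-34.060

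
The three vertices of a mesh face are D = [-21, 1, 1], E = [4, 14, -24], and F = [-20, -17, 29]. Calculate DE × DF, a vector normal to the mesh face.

(-86, -725, -463)

DE = (25, 13, -25)
DF = (1, -18, 28)
i: 13·28 - (-25)·(-18) = 364 - 450 = -86
j: (-25)·1 - 25·28 = -25 - 700 = -725
k: 25·(-18) - 13·1 = -450 - 13 = -463
DE × DF = (-86, -725, -463)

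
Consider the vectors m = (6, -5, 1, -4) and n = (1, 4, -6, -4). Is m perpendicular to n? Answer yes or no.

m · n = 6·1 + (-5)·4 + 1·(-6) + (-4)·(-4) = 6 - 20 - 6 + 16 = -4
Nonzero, so the vectors are not orthogonal.

no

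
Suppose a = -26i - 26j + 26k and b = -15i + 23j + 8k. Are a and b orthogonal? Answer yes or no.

yes

a · b = (-26)·(-15) + (-26)·23 + 26·8 = 390 - 598 + 208 = 0
Zero, so the vectors are orthogonal.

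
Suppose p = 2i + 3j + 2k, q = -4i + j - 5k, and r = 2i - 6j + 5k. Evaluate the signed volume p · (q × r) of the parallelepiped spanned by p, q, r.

24

q × r:
i: 1·5 - (-5)·(-6) = 5 - 30 = -25
j: (-5)·2 - (-4)·5 = -10 - (-20) = 10
k: (-4)·(-6) - 1·2 = 24 - 2 = 22
q × r = (-25, 10, 22)
p · (q × r) = 2·(-25) + 3·10 + 2·22 = -50 + 30 + 44 = 24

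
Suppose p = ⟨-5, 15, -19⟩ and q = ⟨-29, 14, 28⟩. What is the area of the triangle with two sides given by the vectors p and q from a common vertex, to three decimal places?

519.928

i: 15·28 - (-19)·14 = 420 - (-266) = 686
j: (-19)·(-29) - (-5)·28 = 551 - (-140) = 691
k: (-5)·14 - 15·(-29) = -70 - (-435) = 365
p × q = (686, 691, 365)
|p × q| = √(686² + 691² + 365²) = √1081302 ≈ 1039.8567
area = ½ · 1039.8567 ≈ 519.928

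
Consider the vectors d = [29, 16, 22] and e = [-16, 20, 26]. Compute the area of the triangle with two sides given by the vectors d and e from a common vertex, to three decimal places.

i: 16·26 - 22·20 = 416 - 440 = -24
j: 22·(-16) - 29·26 = -352 - 754 = -1106
k: 29·20 - 16·(-16) = 580 - (-256) = 836
d × e = (-24, -1106, 836)
|d × e| = √((-24)² + (-1106)² + 836²) = √1922708 ≈ 1386.6175
area = ½ · 1386.6175 ≈ 693.309

693.309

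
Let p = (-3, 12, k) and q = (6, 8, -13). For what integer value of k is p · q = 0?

p · q = (-3)·6 + 12·8 + k·(-13) = 78 - 13k
Set equal to 0: -13k = -78, so k = 6.

6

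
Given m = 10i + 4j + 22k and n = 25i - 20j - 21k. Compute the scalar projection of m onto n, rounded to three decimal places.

-7.626

m · n = 10·25 + 4·(-20) + 22·(-21) = 250 - 80 - 462 = -292
|n| = √(625 + 400 + 441) = √1466 ≈ 38.2884
comp_n m = -292 / √1466 ≈ -7.626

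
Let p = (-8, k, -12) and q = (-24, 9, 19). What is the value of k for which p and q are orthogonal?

4

p · q = (-8)·(-24) + k·9 + (-12)·19 = -36 + 9k
Set equal to 0: 9k = 36, so k = 4.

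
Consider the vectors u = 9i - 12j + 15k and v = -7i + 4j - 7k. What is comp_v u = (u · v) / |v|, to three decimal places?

u · v = 9·(-7) + (-12)·4 + 15·(-7) = -63 - 48 - 105 = -216
|v| = √(49 + 16 + 49) = √114 ≈ 10.6771
comp_v u = -216 / √114 ≈ -20.230

-20.230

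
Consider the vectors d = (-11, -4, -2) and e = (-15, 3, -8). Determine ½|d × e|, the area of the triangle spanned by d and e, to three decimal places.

i: (-4)·(-8) - (-2)·3 = 32 - (-6) = 38
j: (-2)·(-15) - (-11)·(-8) = 30 - 88 = -58
k: (-11)·3 - (-4)·(-15) = -33 - 60 = -93
d × e = (38, -58, -93)
|d × e| = √(38² + (-58)² + (-93)²) = √13457 ≈ 116.0043
area = ½ · 116.0043 ≈ 58.002

58.002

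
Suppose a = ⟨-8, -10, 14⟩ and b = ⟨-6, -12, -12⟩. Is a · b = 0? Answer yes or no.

a · b = (-8)·(-6) + (-10)·(-12) + 14·(-12) = 48 + 120 - 168 = 0
Zero, so the vectors are orthogonal.

yes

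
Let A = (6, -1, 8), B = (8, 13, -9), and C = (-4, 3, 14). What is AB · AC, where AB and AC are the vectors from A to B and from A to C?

AB = B − A = (2, 14, -17)
AC = C − A = (-10, 4, 6)
AB · AC = 2·(-10) + 14·4 + (-17)·6 = -20 + 56 - 102 = -66

-66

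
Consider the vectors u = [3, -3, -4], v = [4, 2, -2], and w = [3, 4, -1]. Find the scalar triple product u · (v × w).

-16

v × w:
i: 2·(-1) - (-2)·4 = -2 - (-8) = 6
j: (-2)·3 - 4·(-1) = -6 - (-4) = -2
k: 4·4 - 2·3 = 16 - 6 = 10
v × w = (6, -2, 10)
u · (v × w) = 3·6 + (-3)·(-2) + (-4)·10 = 18 + 6 - 40 = -16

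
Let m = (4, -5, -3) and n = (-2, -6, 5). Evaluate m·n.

m · n = 4·(-2) + (-5)·(-6) + (-3)·5 = -8 + 30 - 15 = 7

7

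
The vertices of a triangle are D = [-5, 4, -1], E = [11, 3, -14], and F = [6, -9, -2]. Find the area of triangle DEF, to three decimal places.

DE = (16, -1, -13),  DF = (11, -13, -1)
i: (-1)·(-1) - (-13)·(-13) = 1 - 169 = -168
j: (-13)·11 - 16·(-1) = -143 - (-16) = -127
k: 16·(-13) - (-1)·11 = -208 - (-11) = -197
DE × DF = (-168, -127, -197)
|DE × DF| = √83162 ≈ 288.3782
area = ½ · 288.3782 ≈ 144.189

144.189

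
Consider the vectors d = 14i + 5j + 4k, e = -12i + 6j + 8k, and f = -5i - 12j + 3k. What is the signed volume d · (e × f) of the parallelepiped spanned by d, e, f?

e × f:
i: 6·3 - 8·(-12) = 18 - (-96) = 114
j: 8·(-5) - (-12)·3 = -40 - (-36) = -4
k: (-12)·(-12) - 6·(-5) = 144 - (-30) = 174
e × f = (114, -4, 174)
d · (e × f) = 14·114 + 5·(-4) + 4·174 = 1596 - 20 + 696 = 2272

2272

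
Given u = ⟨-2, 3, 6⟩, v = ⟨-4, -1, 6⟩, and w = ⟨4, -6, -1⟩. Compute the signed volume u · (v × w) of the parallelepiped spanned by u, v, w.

v × w:
i: (-1)·(-1) - 6·(-6) = 1 - (-36) = 37
j: 6·4 - (-4)·(-1) = 24 - 4 = 20
k: (-4)·(-6) - (-1)·4 = 24 - (-4) = 28
v × w = (37, 20, 28)
u · (v × w) = (-2)·37 + 3·20 + 6·28 = -74 + 60 + 168 = 154

154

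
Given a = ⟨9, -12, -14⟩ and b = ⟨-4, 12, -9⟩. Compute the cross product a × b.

i: (-12)·(-9) - (-14)·12 = 108 - (-168) = 276
j: (-14)·(-4) - 9·(-9) = 56 - (-81) = 137
k: 9·12 - (-12)·(-4) = 108 - 48 = 60
a × b = (276, 137, 60)

(276, 137, 60)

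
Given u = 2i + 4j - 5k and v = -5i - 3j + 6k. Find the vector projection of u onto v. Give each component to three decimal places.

(3.714, 2.229, -4.457)

u · v = 2·(-5) + 4·(-3) + (-5)·6 = -10 - 12 - 30 = -52
|v|² = 25 + 9 + 36 = 70
proj_v u = (-52/70) · (-5, -3, 6) ≈ (3.714, 2.229, -4.457)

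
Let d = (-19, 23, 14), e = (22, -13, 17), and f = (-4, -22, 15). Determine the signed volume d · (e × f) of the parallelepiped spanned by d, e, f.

-20059

e × f:
i: (-13)·15 - 17·(-22) = -195 - (-374) = 179
j: 17·(-4) - 22·15 = -68 - 330 = -398
k: 22·(-22) - (-13)·(-4) = -484 - 52 = -536
e × f = (179, -398, -536)
d · (e × f) = (-19)·179 + 23·(-398) + 14·(-536) = -3401 - 9154 - 7504 = -20059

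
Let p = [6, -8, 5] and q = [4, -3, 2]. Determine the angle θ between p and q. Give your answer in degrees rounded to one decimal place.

p · q = 6·4 + (-8)·(-3) + 5·2 = 24 + 24 + 10 = 58
|p|² = 36 + 64 + 25 = 125,  |p| = √125 ≈ 11.180340
|q|² = 16 + 9 + 4 = 29,  |q| = √29 ≈ 5.385165
cos θ = 58 / (11.180340 · 5.385165) ≈ 0.96333
θ = arccos(0.96333) ≈ 15.6°

15.6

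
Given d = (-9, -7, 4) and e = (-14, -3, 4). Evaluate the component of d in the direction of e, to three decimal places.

d · e = (-9)·(-14) + (-7)·(-3) + 4·4 = 126 + 21 + 16 = 163
|e| = √(196 + 9 + 16) = √221 ≈ 14.8661
comp_e d = 163 / √221 ≈ 10.965

10.965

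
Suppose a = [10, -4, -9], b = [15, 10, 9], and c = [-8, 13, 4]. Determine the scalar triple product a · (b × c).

b × c:
i: 10·4 - 9·13 = 40 - 117 = -77
j: 9·(-8) - 15·4 = -72 - 60 = -132
k: 15·13 - 10·(-8) = 195 - (-80) = 275
b × c = (-77, -132, 275)
a · (b × c) = 10·(-77) + (-4)·(-132) + (-9)·275 = -770 + 528 - 2475 = -2717

-2717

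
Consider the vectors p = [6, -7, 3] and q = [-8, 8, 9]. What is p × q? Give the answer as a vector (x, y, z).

(-87, -78, -8)

i: (-7)·9 - 3·8 = -63 - 24 = -87
j: 3·(-8) - 6·9 = -24 - 54 = -78
k: 6·8 - (-7)·(-8) = 48 - 56 = -8
p × q = (-87, -78, -8)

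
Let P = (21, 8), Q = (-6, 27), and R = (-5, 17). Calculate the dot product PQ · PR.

873

PQ = Q − P = (-27, 19)
PR = R − P = (-26, 9)
PQ · PR = (-27)·(-26) + 19·9 = 702 + 171 = 873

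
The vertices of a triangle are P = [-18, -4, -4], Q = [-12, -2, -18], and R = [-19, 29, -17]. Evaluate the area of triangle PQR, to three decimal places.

PQ = (6, 2, -14),  PR = (-1, 33, -13)
i: 2·(-13) - (-14)·33 = -26 - (-462) = 436
j: (-14)·(-1) - 6·(-13) = 14 - (-78) = 92
k: 6·33 - 2·(-1) = 198 - (-2) = 200
PQ × PR = (436, 92, 200)
|PQ × PR| = √238560 ≈ 488.4260
area = ½ · 488.4260 ≈ 244.213

244.213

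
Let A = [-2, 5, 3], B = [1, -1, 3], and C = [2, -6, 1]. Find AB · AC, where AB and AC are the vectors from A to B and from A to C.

78

AB = B − A = (3, -6, 0)
AC = C − A = (4, -11, -2)
AB · AC = 3·4 + (-6)·(-11) + 0·(-2) = 12 + 66 + 0 = 78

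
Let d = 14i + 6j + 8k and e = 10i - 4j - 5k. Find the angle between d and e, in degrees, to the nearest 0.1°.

d · e = 14·10 + 6·(-4) + 8·(-5) = 140 - 24 - 40 = 76
|d|² = 196 + 36 + 64 = 296,  |d| = √296 ≈ 17.204651
|e|² = 100 + 16 + 25 = 141,  |e| = √141 ≈ 11.874342
cos θ = 76 / (17.204651 · 11.874342) ≈ 0.37201
θ = arccos(0.37201) ≈ 68.2°

68.2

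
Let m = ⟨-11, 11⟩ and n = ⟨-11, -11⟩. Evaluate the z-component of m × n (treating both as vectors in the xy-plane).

(-11)·(-11) - 11·(-11) = 121 - (-121) = 242

242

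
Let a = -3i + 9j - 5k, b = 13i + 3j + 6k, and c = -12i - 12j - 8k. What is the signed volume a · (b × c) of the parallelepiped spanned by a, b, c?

744

b × c:
i: 3·(-8) - 6·(-12) = -24 - (-72) = 48
j: 6·(-12) - 13·(-8) = -72 - (-104) = 32
k: 13·(-12) - 3·(-12) = -156 - (-36) = -120
b × c = (48, 32, -120)
a · (b × c) = (-3)·48 + 9·32 + (-5)·(-120) = -144 + 288 + 600 = 744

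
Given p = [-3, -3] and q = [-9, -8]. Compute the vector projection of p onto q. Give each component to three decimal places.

(-3.166, -2.814)

p · q = (-3)·(-9) + (-3)·(-8) = 27 + 24 = 51
|q|² = 81 + 64 = 145
proj_q p = (51/145) · (-9, -8) ≈ (-3.166, -2.814)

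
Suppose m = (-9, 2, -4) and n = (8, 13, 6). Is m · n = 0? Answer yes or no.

no

m · n = (-9)·8 + 2·13 + (-4)·6 = -72 + 26 - 24 = -70
Nonzero, so the vectors are not orthogonal.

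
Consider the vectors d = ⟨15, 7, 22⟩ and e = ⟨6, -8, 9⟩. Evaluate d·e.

232

d · e = 15·6 + 7·(-8) + 22·9 = 90 - 56 + 198 = 232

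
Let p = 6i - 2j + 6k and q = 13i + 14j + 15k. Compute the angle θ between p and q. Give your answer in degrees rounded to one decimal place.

48.6

p · q = 6·13 + (-2)·14 + 6·15 = 78 - 28 + 90 = 140
|p|² = 36 + 4 + 36 = 76,  |p| = √76 ≈ 8.717798
|q|² = 169 + 196 + 225 = 590,  |q| = √590 ≈ 24.289916
cos θ = 140 / (8.717798 · 24.289916) ≈ 0.66114
θ = arccos(0.66114) ≈ 48.6°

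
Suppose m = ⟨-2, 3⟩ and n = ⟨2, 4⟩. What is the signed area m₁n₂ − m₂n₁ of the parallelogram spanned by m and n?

-14

(-2)·4 - 3·2 = -8 - 6 = -14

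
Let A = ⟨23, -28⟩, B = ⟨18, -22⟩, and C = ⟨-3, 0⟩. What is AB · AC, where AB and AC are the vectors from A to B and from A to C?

AB = B − A = (-5, 6)
AC = C − A = (-26, 28)
AB · AC = (-5)·(-26) + 6·28 = 130 + 168 = 298

298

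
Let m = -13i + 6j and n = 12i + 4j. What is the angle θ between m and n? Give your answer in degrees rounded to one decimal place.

136.8

m · n = (-13)·12 + 6·4 = -156 + 24 = -132
|m|² = 169 + 36 = 205,  |m| = √205 ≈ 14.317821
|n|² = 144 + 16 = 160,  |n| = √160 ≈ 12.649111
cos θ = -132 / (14.317821 · 12.649111) ≈ -0.72885
θ = arccos(-0.72885) ≈ 136.8°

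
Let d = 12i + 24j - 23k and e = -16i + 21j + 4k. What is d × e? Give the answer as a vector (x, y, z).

(579, 320, 636)

i: 24·4 - (-23)·21 = 96 - (-483) = 579
j: (-23)·(-16) - 12·4 = 368 - 48 = 320
k: 12·21 - 24·(-16) = 252 - (-384) = 636
d × e = (579, 320, 636)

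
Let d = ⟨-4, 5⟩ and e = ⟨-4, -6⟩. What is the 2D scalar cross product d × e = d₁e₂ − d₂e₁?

44

(-4)·(-6) - 5·(-4) = 24 - (-20) = 44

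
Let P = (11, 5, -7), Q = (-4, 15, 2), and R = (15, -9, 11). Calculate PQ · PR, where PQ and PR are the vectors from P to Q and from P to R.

PQ = Q − P = (-15, 10, 9)
PR = R − P = (4, -14, 18)
PQ · PR = (-15)·4 + 10·(-14) + 9·18 = -60 - 140 + 162 = -38

-38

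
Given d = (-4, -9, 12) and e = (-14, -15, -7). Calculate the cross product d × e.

i: (-9)·(-7) - 12·(-15) = 63 - (-180) = 243
j: 12·(-14) - (-4)·(-7) = -168 - 28 = -196
k: (-4)·(-15) - (-9)·(-14) = 60 - 126 = -66
d × e = (243, -196, -66)

(243, -196, -66)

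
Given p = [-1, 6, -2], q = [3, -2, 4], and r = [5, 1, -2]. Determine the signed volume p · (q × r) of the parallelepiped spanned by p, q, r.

q × r:
i: (-2)·(-2) - 4·1 = 4 - 4 = 0
j: 4·5 - 3·(-2) = 20 - (-6) = 26
k: 3·1 - (-2)·5 = 3 - (-10) = 13
q × r = (0, 26, 13)
p · (q × r) = (-1)·0 + 6·26 + (-2)·13 = 0 + 156 - 26 = 130

130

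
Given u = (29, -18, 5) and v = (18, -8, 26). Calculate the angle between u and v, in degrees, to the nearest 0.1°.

u · v = 29·18 + (-18)·(-8) + 5·26 = 522 + 144 + 130 = 796
|u|² = 841 + 324 + 25 = 1190,  |u| = √1190 ≈ 34.496377
|v|² = 324 + 64 + 676 = 1064,  |v| = √1064 ≈ 32.619013
cos θ = 796 / (34.496377 · 32.619013) ≈ 0.70741
θ = arccos(0.70741) ≈ 45.0°

45.0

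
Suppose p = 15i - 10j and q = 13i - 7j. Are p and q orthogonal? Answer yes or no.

no

p · q = 15·13 + (-10)·(-7) = 195 + 70 = 265
Nonzero, so the vectors are not orthogonal.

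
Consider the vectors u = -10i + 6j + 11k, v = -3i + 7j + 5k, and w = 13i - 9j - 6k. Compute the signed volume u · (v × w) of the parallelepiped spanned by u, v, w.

-452

v × w:
i: 7·(-6) - 5·(-9) = -42 - (-45) = 3
j: 5·13 - (-3)·(-6) = 65 - 18 = 47
k: (-3)·(-9) - 7·13 = 27 - 91 = -64
v × w = (3, 47, -64)
u · (v × w) = (-10)·3 + 6·47 + 11·(-64) = -30 + 282 - 704 = -452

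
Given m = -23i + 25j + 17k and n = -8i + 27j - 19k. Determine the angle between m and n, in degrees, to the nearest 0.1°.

65.5

m · n = (-23)·(-8) + 25·27 + 17·(-19) = 184 + 675 - 323 = 536
|m|² = 529 + 625 + 289 = 1443,  |m| = √1443 ≈ 37.986840
|n|² = 64 + 729 + 361 = 1154,  |n| = √1154 ≈ 33.970576
cos θ = 536 / (37.986840 · 33.970576) ≈ 0.41536
θ = arccos(0.41536) ≈ 65.5°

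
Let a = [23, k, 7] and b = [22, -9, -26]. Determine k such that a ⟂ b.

a · b = 23·22 + k·(-9) + 7·(-26) = 324 - 9k
Set equal to 0: -9k = -324, so k = 36.

36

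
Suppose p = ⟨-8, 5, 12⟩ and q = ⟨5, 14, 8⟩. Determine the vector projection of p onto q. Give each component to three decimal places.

(2.211, 6.189, 3.537)

p · q = (-8)·5 + 5·14 + 12·8 = -40 + 70 + 96 = 126
|q|² = 25 + 196 + 64 = 285
proj_q p = (126/285) · (5, 14, 8) ≈ (2.211, 6.189, 3.537)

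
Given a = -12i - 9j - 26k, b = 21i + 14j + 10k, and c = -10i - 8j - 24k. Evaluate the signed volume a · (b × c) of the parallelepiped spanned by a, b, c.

b × c:
i: 14·(-24) - 10·(-8) = -336 - (-80) = -256
j: 10·(-10) - 21·(-24) = -100 - (-504) = 404
k: 21·(-8) - 14·(-10) = -168 - (-140) = -28
b × c = (-256, 404, -28)
a · (b × c) = (-12)·(-256) + (-9)·404 + (-26)·(-28) = 3072 - 3636 + 728 = 164

164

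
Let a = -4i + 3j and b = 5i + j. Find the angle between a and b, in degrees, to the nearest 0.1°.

131.8

a · b = (-4)·5 + 3·1 = -20 + 3 = -17
|a|² = 16 + 9 = 25,  |a| = √25 ≈ 5.000000
|b|² = 25 + 1 = 26,  |b| = √26 ≈ 5.099020
cos θ = -17 / (5.000000 · 5.099020) ≈ -0.66679
θ = arccos(-0.66679) ≈ 131.8°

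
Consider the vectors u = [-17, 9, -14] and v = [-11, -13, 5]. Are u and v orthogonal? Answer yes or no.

yes

u · v = (-17)·(-11) + 9·(-13) + (-14)·5 = 187 - 117 - 70 = 0
Zero, so the vectors are orthogonal.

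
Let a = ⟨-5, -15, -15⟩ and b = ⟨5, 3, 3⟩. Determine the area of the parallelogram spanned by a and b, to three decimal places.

i: (-15)·3 - (-15)·3 = -45 - (-45) = 0
j: (-15)·5 - (-5)·3 = -75 - (-15) = -60
k: (-5)·3 - (-15)·5 = -15 - (-75) = 60
a × b = (0, -60, 60)
|a × b| = √(0² + (-60)² + 60²) = √7200 ≈ 84.8528

84.853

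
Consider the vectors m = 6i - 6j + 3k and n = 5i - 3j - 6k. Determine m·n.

m · n = 6·5 + (-6)·(-3) + 3·(-6) = 30 + 18 - 18 = 30

30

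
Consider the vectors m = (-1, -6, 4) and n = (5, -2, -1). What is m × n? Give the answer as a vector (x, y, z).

i: (-6)·(-1) - 4·(-2) = 6 - (-8) = 14
j: 4·5 - (-1)·(-1) = 20 - 1 = 19
k: (-1)·(-2) - (-6)·5 = 2 - (-30) = 32
m × n = (14, 19, 32)

(14, 19, 32)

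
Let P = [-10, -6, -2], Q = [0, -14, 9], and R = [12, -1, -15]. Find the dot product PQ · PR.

PQ = Q − P = (10, -8, 11)
PR = R − P = (22, 5, -13)
PQ · PR = 10·22 + (-8)·5 + 11·(-13) = 220 - 40 - 143 = 37

37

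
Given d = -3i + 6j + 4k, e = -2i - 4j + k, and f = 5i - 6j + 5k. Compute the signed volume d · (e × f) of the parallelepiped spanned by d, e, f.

e × f:
i: (-4)·5 - 1·(-6) = -20 - (-6) = -14
j: 1·5 - (-2)·5 = 5 - (-10) = 15
k: (-2)·(-6) - (-4)·5 = 12 - (-20) = 32
e × f = (-14, 15, 32)
d · (e × f) = (-3)·(-14) + 6·15 + 4·32 = 42 + 90 + 128 = 260

260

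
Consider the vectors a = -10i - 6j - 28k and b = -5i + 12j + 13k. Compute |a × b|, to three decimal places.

i: (-6)·13 - (-28)·12 = -78 - (-336) = 258
j: (-28)·(-5) - (-10)·13 = 140 - (-130) = 270
k: (-10)·12 - (-6)·(-5) = -120 - 30 = -150
a × b = (258, 270, -150)
|a × b| = √(258² + 270² + (-150)²) = √161964 ≈ 402.4475

402.448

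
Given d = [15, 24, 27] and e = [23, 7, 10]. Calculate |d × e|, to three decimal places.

651.346

i: 24·10 - 27·7 = 240 - 189 = 51
j: 27·23 - 15·10 = 621 - 150 = 471
k: 15·7 - 24·23 = 105 - 552 = -447
d × e = (51, 471, -447)
|d × e| = √(51² + 471² + (-447)²) = √424251 ≈ 651.3455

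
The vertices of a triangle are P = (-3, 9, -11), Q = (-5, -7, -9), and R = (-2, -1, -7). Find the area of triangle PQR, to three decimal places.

PQ = (-2, -16, 2),  PR = (1, -10, 4)
i: (-16)·4 - 2·(-10) = -64 - (-20) = -44
j: 2·1 - (-2)·4 = 2 - (-8) = 10
k: (-2)·(-10) - (-16)·1 = 20 - (-16) = 36
PQ × PR = (-44, 10, 36)
|PQ × PR| = √3332 ≈ 57.7235
area = ½ · 57.7235 ≈ 28.862

28.862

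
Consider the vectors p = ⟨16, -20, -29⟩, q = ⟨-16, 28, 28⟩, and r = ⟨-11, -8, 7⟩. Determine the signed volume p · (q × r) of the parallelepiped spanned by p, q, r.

-2004

q × r:
i: 28·7 - 28·(-8) = 196 - (-224) = 420
j: 28·(-11) - (-16)·7 = -308 - (-112) = -196
k: (-16)·(-8) - 28·(-11) = 128 - (-308) = 436
q × r = (420, -196, 436)
p · (q × r) = 16·420 + (-20)·(-196) + (-29)·436 = 6720 + 3920 - 12644 = -2004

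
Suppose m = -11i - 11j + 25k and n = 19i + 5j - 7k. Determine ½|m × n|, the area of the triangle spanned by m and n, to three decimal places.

i: (-11)·(-7) - 25·5 = 77 - 125 = -48
j: 25·19 - (-11)·(-7) = 475 - 77 = 398
k: (-11)·5 - (-11)·19 = -55 - (-209) = 154
m × n = (-48, 398, 154)
|m × n| = √((-48)² + 398² + 154²) = √184424 ≈ 429.4462
area = ½ · 429.4462 ≈ 214.723

214.723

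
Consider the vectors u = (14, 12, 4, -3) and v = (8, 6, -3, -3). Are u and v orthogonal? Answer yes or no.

u · v = 14·8 + 12·6 + 4·(-3) + (-3)·(-3) = 112 + 72 - 12 + 9 = 181
Nonzero, so the vectors are not orthogonal.

no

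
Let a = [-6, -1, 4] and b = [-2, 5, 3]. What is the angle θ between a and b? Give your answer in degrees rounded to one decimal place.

a · b = (-6)·(-2) + (-1)·5 + 4·3 = 12 - 5 + 12 = 19
|a|² = 36 + 1 + 16 = 53,  |a| = √53 ≈ 7.280110
|b|² = 4 + 25 + 9 = 38,  |b| = √38 ≈ 6.164414
cos θ = 19 / (7.280110 · 6.164414) ≈ 0.42337
θ = arccos(0.42337) ≈ 65.0°

65.0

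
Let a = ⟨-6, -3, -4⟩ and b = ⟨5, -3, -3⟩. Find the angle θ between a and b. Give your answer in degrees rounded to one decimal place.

a · b = (-6)·5 + (-3)·(-3) + (-4)·(-3) = -30 + 9 + 12 = -9
|a|² = 36 + 9 + 16 = 61,  |a| = √61 ≈ 7.810250
|b|² = 25 + 9 + 9 = 43,  |b| = √43 ≈ 6.557439
cos θ = -9 / (7.810250 · 6.557439) ≈ -0.17573
θ = arccos(-0.17573) ≈ 100.1°

100.1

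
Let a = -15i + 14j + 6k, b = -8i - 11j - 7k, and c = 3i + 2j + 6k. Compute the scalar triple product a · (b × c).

1260

b × c:
i: (-11)·6 - (-7)·2 = -66 - (-14) = -52
j: (-7)·3 - (-8)·6 = -21 - (-48) = 27
k: (-8)·2 - (-11)·3 = -16 - (-33) = 17
b × c = (-52, 27, 17)
a · (b × c) = (-15)·(-52) + 14·27 + 6·17 = 780 + 378 + 102 = 1260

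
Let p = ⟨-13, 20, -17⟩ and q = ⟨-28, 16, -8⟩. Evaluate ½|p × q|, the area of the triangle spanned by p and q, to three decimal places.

262.122

i: 20·(-8) - (-17)·16 = -160 - (-272) = 112
j: (-17)·(-28) - (-13)·(-8) = 476 - 104 = 372
k: (-13)·16 - 20·(-28) = -208 - (-560) = 352
p × q = (112, 372, 352)
|p × q| = √(112² + 372² + 352²) = √274832 ≈ 524.2442
area = ½ · 524.2442 ≈ 262.122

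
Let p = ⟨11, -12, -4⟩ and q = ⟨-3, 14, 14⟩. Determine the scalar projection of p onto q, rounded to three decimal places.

p · q = 11·(-3) + (-12)·14 + (-4)·14 = -33 - 168 - 56 = -257
|q| = √(9 + 196 + 196) = √401 ≈ 20.0250
comp_q p = -257 / √401 ≈ -12.834

-12.834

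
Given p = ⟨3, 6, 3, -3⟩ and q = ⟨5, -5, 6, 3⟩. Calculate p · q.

p · q = 3·5 + 6·(-5) + 3·6 + (-3)·3 = 15 - 30 + 18 - 9 = -6

-6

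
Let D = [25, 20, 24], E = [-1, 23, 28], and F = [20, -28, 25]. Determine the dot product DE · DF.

DE = E − D = (-26, 3, 4)
DF = F − D = (-5, -48, 1)
DE · DF = (-26)·(-5) + 3·(-48) + 4·1 = 130 - 144 + 4 = -10

-10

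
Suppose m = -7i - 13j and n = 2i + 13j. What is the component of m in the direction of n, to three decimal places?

-13.913

m · n = (-7)·2 + (-13)·13 = -14 - 169 = -183
|n| = √(4 + 169) = √173 ≈ 13.1529
comp_n m = -183 / √173 ≈ -13.913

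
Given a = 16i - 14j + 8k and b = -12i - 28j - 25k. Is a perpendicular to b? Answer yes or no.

yes

a · b = 16·(-12) + (-14)·(-28) + 8·(-25) = -192 + 392 - 200 = 0
Zero, so the vectors are orthogonal.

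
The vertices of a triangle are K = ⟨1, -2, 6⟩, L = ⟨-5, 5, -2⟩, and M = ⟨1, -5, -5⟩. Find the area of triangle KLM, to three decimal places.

KL = (-6, 7, -8),  KM = (0, -3, -11)
i: 7·(-11) - (-8)·(-3) = -77 - 24 = -101
j: (-8)·0 - (-6)·(-11) = 0 - 66 = -66
k: (-6)·(-3) - 7·0 = 18 - 0 = 18
KL × KM = (-101, -66, 18)
|KL × KM| = √14881 ≈ 121.9877
area = ½ · 121.9877 ≈ 60.994

60.994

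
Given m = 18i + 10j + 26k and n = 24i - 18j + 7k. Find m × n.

(538, 498, -564)

i: 10·7 - 26·(-18) = 70 - (-468) = 538
j: 26·24 - 18·7 = 624 - 126 = 498
k: 18·(-18) - 10·24 = -324 - 240 = -564
m × n = (538, 498, -564)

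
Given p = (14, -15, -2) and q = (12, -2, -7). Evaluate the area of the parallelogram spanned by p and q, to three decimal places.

196.929

i: (-15)·(-7) - (-2)·(-2) = 105 - 4 = 101
j: (-2)·12 - 14·(-7) = -24 - (-98) = 74
k: 14·(-2) - (-15)·12 = -28 - (-180) = 152
p × q = (101, 74, 152)
|p × q| = √(101² + 74² + 152²) = √38781 ≈ 196.9289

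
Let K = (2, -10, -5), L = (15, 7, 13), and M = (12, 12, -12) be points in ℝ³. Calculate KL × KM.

(-515, 271, 116)

KL = (13, 17, 18)
KM = (10, 22, -7)
i: 17·(-7) - 18·22 = -119 - 396 = -515
j: 18·10 - 13·(-7) = 180 - (-91) = 271
k: 13·22 - 17·10 = 286 - 170 = 116
KL × KM = (-515, 271, 116)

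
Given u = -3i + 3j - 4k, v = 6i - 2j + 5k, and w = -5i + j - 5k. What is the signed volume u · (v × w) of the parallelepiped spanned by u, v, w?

16

v × w:
i: (-2)·(-5) - 5·1 = 10 - 5 = 5
j: 5·(-5) - 6·(-5) = -25 - (-30) = 5
k: 6·1 - (-2)·(-5) = 6 - 10 = -4
v × w = (5, 5, -4)
u · (v × w) = (-3)·5 + 3·5 + (-4)·(-4) = -15 + 15 + 16 = 16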